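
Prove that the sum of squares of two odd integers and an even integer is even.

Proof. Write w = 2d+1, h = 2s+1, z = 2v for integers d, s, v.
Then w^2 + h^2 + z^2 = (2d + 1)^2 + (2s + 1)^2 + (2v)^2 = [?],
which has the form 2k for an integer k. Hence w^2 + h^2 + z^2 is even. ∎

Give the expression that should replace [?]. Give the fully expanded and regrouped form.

Expanding: (2d + 1)^2 + (2s + 1)^2 + (2v)^2 = 4d^2 + 4d + 4s^2 + 4s + 4v^2 + 2.
Every term is even; pulling out the factor of 2 gives 2(2d^2 + 2d + 2s^2 + 2s + 2v^2 + 1).

2(2d^2 + 2d + 2s^2 + 2s + 2v^2 + 1)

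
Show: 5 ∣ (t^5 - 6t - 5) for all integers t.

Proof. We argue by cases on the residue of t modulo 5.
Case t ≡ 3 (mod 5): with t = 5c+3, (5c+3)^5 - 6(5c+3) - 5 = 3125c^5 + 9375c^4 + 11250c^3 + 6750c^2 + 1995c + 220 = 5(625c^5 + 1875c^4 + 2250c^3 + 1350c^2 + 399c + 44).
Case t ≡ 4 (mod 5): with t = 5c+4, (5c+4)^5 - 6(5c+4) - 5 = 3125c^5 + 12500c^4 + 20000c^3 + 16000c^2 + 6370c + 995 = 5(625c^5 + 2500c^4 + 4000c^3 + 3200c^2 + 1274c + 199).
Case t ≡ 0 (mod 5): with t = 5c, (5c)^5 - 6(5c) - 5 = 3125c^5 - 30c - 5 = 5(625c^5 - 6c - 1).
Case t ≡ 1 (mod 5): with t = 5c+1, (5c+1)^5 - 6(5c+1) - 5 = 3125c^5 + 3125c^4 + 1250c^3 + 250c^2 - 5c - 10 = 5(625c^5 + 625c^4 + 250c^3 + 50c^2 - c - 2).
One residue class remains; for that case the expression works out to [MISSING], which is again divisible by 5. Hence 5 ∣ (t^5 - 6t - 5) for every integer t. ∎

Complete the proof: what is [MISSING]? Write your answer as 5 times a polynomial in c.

The residues treated are {3, 4, 0, 1}, so the missing case is t ≡ 2 (mod 5); write t = 5c+2.
Then (5c+2)^5 - 6(5c+2) - 5 = 3125c^5 + 6250c^4 + 5000c^3 + 2000c^2 + 370c + 15 = 5(625c^5 + 1250c^4 + 1000c^3 + 400c^2 + 74c + 3).

5(625c^5 + 1250c^4 + 1000c^3 + 400c^2 + 74c + 3)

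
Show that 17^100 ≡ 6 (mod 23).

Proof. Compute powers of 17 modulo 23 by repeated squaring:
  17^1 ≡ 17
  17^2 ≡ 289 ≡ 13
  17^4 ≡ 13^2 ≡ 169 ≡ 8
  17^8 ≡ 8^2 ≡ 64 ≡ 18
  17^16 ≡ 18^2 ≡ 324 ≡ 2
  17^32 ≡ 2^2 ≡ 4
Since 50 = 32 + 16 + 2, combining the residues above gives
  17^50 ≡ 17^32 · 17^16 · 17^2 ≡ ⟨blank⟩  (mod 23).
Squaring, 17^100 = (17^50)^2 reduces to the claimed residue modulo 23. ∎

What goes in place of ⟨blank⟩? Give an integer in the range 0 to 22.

12

Multiply the listed residues: 4 · 2 · 13 = 8 → 104.
Reducing modulo 23: 104 = 4·23 + 12, so 17^50 ≡ 12.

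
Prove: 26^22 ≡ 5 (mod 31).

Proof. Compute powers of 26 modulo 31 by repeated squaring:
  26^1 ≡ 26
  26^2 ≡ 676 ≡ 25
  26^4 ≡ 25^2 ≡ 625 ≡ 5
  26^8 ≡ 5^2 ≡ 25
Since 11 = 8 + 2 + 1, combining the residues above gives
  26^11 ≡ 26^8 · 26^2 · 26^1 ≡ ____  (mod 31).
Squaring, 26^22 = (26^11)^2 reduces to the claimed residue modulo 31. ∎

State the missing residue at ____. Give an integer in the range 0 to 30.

26^8 · 26^2 · 26^1 ≡ 25 · 25 · 26 = 16250.
16250 mod 31 = 6, so 26^11 ≡ 6 (mod 31).

6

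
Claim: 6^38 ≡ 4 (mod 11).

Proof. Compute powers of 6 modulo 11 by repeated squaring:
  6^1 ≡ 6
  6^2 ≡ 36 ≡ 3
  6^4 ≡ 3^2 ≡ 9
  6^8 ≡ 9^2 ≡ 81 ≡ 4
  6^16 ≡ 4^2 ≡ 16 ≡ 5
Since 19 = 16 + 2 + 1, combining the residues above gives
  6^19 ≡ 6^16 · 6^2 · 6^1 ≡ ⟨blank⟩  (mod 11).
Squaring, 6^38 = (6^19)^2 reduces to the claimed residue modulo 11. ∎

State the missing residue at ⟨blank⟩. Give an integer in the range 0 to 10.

Multiply the listed residues: 5 · 3 · 6 = 15 → 90.
Reducing modulo 11: 90 = 8·11 + 2, so 6^19 ≡ 2.

2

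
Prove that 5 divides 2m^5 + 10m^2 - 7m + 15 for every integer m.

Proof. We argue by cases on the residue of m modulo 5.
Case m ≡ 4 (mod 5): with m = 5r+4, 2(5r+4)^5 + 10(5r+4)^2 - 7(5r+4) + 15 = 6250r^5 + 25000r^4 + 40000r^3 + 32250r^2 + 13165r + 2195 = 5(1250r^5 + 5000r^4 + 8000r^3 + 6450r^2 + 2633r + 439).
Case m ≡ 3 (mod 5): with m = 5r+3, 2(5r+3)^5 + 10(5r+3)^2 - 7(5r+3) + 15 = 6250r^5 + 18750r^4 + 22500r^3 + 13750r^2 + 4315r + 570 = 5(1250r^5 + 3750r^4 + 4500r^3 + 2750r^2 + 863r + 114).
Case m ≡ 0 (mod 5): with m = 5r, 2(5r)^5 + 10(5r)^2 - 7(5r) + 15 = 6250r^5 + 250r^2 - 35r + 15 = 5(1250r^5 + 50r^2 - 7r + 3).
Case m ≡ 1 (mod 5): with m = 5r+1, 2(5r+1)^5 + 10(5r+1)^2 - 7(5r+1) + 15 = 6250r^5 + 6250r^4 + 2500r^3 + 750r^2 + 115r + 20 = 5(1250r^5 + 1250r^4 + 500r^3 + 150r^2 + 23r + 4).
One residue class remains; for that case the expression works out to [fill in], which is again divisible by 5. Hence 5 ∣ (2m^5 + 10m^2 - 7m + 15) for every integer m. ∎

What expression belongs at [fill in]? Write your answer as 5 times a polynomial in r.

The residues treated are {4, 3, 0, 1}, so the missing case is m ≡ 2 (mod 5); write m = 5r+2.
Then 2(5r+2)^5 + 10(5r+2)^2 - 7(5r+2) + 15 = 6250r^5 + 12500r^4 + 10000r^3 + 4250r^2 + 965r + 105 = 5(1250r^5 + 2500r^4 + 2000r^3 + 850r^2 + 193r + 21).

5(1250r^5 + 2500r^4 + 2000r^3 + 850r^2 + 193r + 21)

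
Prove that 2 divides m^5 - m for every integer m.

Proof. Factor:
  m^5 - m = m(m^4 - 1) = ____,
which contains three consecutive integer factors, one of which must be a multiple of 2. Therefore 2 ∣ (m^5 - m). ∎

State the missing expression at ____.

m^4 - 1 = (m^2 - 1)(m^2 + 1), and m^2 - 1 = (m-1)(m+1).
So m(m^4 - 1) = (m - 1)m(m + 1)(m^2 + 1).

(m - 1)m(m + 1)(m^2 + 1)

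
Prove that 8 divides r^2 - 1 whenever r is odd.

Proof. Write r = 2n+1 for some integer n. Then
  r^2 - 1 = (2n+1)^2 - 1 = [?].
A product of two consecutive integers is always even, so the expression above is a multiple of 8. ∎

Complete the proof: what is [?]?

4n(n + 1)

(2n+1)^2 - 1 = 4n^2 + 4n + 1 - 1 = 4n^2 + 4n = 4n(n+1).
Since n and n+1 are consecutive, n(n+1) is even, and 4·(even) is a multiple of 8.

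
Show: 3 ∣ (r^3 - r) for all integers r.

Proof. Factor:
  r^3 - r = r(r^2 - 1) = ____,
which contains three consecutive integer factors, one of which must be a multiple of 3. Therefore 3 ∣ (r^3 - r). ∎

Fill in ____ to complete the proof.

r(r^2 - 1) = r(r - 1)(r + 1) = (r - 1)r(r + 1).
These three factors are consecutive integers, so their product is divisible by 3.

(r - 1)r(r + 1)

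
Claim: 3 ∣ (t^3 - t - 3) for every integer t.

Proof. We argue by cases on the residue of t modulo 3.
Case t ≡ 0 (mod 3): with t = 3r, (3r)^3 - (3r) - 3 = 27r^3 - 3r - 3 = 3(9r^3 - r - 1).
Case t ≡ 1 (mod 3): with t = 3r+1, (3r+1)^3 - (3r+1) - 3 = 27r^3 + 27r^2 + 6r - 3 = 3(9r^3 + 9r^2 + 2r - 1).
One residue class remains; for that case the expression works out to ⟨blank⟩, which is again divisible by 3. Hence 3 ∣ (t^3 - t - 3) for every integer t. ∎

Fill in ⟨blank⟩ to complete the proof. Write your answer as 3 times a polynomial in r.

The residues treated are {0, 1}, so the missing case is t ≡ 2 (mod 3); write t = 3r+2.
Then (3r+2)^3 - (3r+2) - 3 = 27r^3 + 54r^2 + 33r + 3 = 3(9r^3 + 18r^2 + 11r + 1).

3(9r^3 + 18r^2 + 11r + 1)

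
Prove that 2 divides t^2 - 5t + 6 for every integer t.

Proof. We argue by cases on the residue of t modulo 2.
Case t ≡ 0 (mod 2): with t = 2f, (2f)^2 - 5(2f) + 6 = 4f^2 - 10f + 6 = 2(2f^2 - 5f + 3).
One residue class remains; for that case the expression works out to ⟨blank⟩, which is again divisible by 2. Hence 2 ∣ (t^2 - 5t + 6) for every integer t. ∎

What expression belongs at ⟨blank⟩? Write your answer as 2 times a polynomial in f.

2(2f^2 - 3f + 1)

The residues treated are {0}, so the missing case is t ≡ 1 (mod 2); write t = 2f+1.
Then (2f+1)^2 - 5(2f+1) + 6 = 4f^2 - 6f + 2 = 2(2f^2 - 3f + 1).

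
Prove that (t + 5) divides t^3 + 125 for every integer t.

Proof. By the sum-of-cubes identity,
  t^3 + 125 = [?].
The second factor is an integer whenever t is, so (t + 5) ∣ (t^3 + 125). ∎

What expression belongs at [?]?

(t + 5)(t^2 - 5t + 25)

Polynomial division of t^3 + 125 by t + 5 leaves remainder 0 and quotient t^2 - 5t + 25.
Hence t^3 + 125 = (t + 5)(t^2 - 5t + 25).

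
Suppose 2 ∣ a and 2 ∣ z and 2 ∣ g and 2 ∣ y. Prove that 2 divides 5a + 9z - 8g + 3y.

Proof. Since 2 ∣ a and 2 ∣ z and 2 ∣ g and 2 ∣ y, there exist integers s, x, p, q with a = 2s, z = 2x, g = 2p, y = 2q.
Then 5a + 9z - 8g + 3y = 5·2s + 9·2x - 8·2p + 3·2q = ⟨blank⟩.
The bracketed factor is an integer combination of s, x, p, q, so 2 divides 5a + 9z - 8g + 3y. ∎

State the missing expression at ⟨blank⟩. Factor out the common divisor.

Each term has a factor of 2: 5·2s + 9·2x - 8·2p + 3·2q = 2·(-8p + 3q + 5s + 9x).
Since -8p + 3q + 5s + 9x is an integer, 2 ∣ (5a + 9z - 8g + 3y).

2(-8p + 3q + 5s + 9x)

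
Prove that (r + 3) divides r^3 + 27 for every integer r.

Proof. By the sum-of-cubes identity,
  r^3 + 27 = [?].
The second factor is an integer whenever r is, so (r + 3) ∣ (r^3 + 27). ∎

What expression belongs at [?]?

(r + 3)(r^2 - 3r + 9)

a^3 + b^3 = (a + b)(a^2 - ab + b^2). With a = r, b = 3:
r^3 + 27 = (r + 3)(r^2 - 3r + 9).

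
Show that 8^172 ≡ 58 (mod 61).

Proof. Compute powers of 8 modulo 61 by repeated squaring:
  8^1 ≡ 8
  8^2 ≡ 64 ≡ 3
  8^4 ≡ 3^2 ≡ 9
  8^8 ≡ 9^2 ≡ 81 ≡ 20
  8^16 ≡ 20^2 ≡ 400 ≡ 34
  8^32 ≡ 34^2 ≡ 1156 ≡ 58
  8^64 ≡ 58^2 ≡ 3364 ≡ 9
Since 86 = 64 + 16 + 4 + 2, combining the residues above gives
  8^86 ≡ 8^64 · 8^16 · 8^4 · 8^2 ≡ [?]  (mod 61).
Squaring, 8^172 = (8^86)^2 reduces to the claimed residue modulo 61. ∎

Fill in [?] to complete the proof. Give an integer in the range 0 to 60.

8^64 · 8^16 · 8^4 · 8^2 ≡ 9 · 34 · 9 · 3 = 8262.
8262 mod 61 = 27, so 8^86 ≡ 27 (mod 61).

27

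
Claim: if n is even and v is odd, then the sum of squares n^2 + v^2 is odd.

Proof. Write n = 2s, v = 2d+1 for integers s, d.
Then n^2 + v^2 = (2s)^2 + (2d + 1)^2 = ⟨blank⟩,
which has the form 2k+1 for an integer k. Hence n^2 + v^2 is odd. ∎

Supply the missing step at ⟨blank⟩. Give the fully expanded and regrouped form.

(2s)^2 + (2d + 1)^2 = 4d^2 + 4d + 4s^2 + 1
= 2(2d^2 + 2d + 2s^2) + 1.
Since 2d^2 + 2d + 2s^2 is an integer, the sum of squares is of the form 2k+1 for an integer k.

2(2d^2 + 2d + 2s^2) + 1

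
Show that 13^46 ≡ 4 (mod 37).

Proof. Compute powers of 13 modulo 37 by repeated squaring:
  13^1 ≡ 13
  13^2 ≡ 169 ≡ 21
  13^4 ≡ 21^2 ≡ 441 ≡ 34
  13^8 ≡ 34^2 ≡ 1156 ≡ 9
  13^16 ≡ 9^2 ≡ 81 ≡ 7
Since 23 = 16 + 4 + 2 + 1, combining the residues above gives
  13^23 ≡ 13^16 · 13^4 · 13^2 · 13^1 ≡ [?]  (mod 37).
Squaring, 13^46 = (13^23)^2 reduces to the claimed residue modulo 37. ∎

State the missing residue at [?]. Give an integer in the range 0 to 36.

2

Multiply the listed residues: 7 · 34 · 21 · 13 = 238 → 4998 → 64974.
Reducing modulo 37: 64974 = 1756·37 + 2, so 13^23 ≡ 2.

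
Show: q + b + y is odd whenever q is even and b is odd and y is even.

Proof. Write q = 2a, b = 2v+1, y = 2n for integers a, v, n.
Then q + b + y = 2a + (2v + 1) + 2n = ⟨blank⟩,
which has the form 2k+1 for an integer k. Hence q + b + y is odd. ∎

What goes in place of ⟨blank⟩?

2a + (2v + 1) + 2n = 2a + 2n + 2v + 1
= 2(a + n + v) + 1.
Since a + n + v is an integer, the sum is of the form 2k+1 for an integer k.

2(a + n + v) + 1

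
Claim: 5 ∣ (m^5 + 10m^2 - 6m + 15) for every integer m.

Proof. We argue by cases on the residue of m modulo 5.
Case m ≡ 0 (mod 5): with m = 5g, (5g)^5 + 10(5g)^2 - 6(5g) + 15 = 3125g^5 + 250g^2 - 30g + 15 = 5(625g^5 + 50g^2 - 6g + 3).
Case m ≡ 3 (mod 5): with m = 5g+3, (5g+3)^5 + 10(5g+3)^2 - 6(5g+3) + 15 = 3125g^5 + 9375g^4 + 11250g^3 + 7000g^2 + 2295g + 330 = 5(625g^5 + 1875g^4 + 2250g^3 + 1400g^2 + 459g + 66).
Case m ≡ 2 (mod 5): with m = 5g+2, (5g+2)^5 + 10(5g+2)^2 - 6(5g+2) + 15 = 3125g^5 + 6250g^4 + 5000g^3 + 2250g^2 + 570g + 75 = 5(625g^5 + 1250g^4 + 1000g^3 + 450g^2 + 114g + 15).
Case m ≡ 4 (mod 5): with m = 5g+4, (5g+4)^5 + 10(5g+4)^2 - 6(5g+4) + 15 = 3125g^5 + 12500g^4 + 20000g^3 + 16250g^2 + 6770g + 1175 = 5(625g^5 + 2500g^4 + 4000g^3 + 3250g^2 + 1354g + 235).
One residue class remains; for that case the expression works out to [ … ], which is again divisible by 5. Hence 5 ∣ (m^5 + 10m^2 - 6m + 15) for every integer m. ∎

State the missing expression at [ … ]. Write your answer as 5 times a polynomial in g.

The residues treated are {0, 3, 2, 4}, so the missing case is m ≡ 1 (mod 5); write m = 5g+1.
Then (5g+1)^5 + 10(5g+1)^2 - 6(5g+1) + 15 = 3125g^5 + 3125g^4 + 1250g^3 + 500g^2 + 95g + 20 = 5(625g^5 + 625g^4 + 250g^3 + 100g^2 + 19g + 4).

5(625g^5 + 625g^4 + 250g^3 + 100g^2 + 19g + 4)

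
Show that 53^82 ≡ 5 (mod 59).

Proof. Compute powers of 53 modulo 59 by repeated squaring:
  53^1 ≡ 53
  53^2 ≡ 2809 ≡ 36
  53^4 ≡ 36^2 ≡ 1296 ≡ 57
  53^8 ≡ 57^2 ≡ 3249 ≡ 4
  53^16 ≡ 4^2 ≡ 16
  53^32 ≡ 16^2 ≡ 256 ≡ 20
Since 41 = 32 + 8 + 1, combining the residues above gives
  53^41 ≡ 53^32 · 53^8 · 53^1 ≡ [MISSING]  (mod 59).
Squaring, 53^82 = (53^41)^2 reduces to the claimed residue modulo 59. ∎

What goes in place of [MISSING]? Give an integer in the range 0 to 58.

53^32 · 53^8 · 53^1 ≡ 20 · 4 · 53 = 4240.
4240 mod 59 = 51, so 53^41 ≡ 51 (mod 59).

51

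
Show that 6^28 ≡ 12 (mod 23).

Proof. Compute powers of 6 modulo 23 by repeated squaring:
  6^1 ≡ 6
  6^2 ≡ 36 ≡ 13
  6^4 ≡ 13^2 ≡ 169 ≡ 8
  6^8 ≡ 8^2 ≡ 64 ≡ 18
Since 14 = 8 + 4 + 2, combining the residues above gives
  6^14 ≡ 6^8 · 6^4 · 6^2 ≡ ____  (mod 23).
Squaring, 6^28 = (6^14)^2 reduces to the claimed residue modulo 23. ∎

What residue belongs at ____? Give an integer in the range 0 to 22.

Multiply the listed residues: 18 · 8 · 13 = 144 → 1872.
Reducing modulo 23: 1872 = 81·23 + 9, so 6^14 ≡ 9.

9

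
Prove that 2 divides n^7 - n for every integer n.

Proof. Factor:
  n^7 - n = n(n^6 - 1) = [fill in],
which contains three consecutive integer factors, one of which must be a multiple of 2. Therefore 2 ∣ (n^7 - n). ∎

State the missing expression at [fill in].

n^6 - 1 = (n^2 - 1)(n^4 + n^2 + 1), and n^2 - 1 = (n-1)(n+1).
So n(n^6 - 1) = (n - 1)n(n + 1)(n^4 + n^2 + 1).

(n - 1)n(n + 1)(n^4 + n^2 + 1)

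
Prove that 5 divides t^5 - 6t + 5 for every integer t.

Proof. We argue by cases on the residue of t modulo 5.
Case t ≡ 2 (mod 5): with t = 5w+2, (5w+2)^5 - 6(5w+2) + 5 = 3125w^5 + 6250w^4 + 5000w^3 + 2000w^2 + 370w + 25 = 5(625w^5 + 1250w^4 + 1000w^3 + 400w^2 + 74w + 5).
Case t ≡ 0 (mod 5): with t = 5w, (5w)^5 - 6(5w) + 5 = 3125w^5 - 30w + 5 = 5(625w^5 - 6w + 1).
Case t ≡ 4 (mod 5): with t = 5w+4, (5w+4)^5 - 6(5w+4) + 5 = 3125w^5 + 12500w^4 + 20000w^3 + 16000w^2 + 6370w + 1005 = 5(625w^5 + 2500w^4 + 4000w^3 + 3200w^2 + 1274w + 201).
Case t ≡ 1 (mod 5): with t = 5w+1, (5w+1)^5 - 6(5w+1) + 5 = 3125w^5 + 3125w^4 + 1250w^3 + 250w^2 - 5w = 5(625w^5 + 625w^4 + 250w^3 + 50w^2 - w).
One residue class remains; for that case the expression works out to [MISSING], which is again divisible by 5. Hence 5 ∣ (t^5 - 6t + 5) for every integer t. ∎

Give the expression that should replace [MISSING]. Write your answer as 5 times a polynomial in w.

5(625w^5 + 1875w^4 + 2250w^3 + 1350w^2 + 399w + 46)

Only t ≡ 3 (mod 5) is unaccounted for. Put t = 5w+3:
(5w+3)^5 - 6(5w+3) + 5 expands to 3125w^5 + 9375w^4 + 11250w^3 + 6750w^2 + 1995w + 230,
and factoring out 5 leaves 5(625w^5 + 1875w^4 + 2250w^3 + 1350w^2 + 399w + 46).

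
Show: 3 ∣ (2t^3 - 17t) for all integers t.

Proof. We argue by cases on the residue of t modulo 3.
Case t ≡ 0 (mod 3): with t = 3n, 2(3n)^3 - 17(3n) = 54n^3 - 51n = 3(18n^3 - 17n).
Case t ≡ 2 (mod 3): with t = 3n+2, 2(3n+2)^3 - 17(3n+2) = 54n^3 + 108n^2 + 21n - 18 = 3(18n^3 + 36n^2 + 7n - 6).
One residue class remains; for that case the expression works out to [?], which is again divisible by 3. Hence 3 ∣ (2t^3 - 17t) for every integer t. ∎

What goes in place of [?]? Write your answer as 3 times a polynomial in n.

3(18n^3 + 18n^2 - 11n - 5)

The residues treated are {0, 2}, so the missing case is t ≡ 1 (mod 3); write t = 3n+1.
Then 2(3n+1)^3 - 17(3n+1) = 54n^3 + 54n^2 - 33n - 15 = 3(18n^3 + 18n^2 - 11n - 5).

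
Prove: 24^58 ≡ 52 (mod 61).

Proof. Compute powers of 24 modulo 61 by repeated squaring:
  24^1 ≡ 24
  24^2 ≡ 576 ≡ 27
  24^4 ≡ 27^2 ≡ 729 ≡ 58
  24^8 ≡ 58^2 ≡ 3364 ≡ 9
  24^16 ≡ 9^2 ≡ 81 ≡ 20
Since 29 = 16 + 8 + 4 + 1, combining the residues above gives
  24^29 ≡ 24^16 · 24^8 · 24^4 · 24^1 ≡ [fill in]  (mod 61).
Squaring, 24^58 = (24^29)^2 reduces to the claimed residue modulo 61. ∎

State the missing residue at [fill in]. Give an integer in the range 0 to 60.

24^16 · 24^8 · 24^4 · 24^1 ≡ 20 · 9 · 58 · 24 = 250560.
250560 mod 61 = 33, so 24^29 ≡ 33 (mod 61).

33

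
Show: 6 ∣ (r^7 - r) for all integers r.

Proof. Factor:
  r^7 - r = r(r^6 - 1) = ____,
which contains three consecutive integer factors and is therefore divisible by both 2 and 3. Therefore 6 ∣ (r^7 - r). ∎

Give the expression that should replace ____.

r^6 - 1 = (r^2 - 1)(r^4 + r^2 + 1), and r^2 - 1 = (r-1)(r+1).
So r(r^6 - 1) = (r - 1)r(r + 1)(r^4 + r^2 + 1).

(r - 1)r(r + 1)(r^4 + r^2 + 1)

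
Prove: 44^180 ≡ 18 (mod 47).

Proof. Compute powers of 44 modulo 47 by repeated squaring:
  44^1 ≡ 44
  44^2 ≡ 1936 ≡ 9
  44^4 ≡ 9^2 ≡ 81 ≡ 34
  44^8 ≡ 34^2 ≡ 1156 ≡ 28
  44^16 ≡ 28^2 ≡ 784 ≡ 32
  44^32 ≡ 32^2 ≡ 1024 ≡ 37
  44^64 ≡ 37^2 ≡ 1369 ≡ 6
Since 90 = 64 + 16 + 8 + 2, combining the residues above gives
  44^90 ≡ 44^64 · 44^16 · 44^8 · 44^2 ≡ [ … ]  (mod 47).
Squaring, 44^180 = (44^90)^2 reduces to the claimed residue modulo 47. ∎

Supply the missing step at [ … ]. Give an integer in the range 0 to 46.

44^64 · 44^16 · 44^8 · 44^2 ≡ 6 · 32 · 28 · 9 = 48384.
48384 mod 47 = 21, so 44^90 ≡ 21 (mod 47).

21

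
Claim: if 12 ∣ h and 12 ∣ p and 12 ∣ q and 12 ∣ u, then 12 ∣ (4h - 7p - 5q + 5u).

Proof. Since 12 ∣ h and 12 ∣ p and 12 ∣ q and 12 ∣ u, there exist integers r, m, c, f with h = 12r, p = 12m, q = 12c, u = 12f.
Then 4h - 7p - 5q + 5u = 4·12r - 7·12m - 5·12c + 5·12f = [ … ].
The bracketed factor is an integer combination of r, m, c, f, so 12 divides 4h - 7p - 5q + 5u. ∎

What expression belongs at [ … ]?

12(-5c + 5f - 7m + 4r)

Each term has a factor of 12: 4·12r - 7·12m - 5·12c + 5·12f = 12·(-5c + 5f - 7m + 4r).
Since -5c + 5f - 7m + 4r is an integer, 12 ∣ (4h - 7p - 5q + 5u).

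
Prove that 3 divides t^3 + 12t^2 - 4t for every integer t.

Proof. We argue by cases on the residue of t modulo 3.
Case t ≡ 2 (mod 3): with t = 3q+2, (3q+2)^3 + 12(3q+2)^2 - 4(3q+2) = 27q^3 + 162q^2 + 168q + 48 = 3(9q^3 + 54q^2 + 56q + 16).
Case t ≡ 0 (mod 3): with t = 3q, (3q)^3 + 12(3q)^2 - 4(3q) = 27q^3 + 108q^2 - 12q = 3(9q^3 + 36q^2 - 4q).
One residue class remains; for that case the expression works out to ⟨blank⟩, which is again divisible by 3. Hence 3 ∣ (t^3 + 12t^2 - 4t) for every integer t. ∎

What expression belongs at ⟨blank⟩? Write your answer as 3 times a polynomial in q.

Only t ≡ 1 (mod 3) is unaccounted for. Put t = 3q+1:
(3q+1)^3 + 12(3q+1)^2 - 4(3q+1) expands to 27q^3 + 135q^2 + 69q + 9,
and factoring out 3 leaves 3(9q^3 + 45q^2 + 23q + 3).

3(9q^3 + 45q^2 + 23q + 3)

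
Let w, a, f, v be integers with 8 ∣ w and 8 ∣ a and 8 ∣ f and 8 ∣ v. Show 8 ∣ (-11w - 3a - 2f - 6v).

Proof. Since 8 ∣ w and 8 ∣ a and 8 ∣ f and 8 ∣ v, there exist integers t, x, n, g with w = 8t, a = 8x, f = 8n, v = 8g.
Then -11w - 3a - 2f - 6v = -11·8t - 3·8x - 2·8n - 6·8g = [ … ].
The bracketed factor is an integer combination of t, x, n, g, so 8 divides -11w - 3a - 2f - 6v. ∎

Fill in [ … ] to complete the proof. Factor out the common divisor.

Each term has a factor of 8: -11·8t - 3·8x - 2·8n - 6·8g = 8·(-6g - 2n - 11t - 3x).
Since -6g - 2n - 11t - 3x is an integer, 8 ∣ (-11w - 3a - 2f - 6v).

8(-6g - 2n - 11t - 3x)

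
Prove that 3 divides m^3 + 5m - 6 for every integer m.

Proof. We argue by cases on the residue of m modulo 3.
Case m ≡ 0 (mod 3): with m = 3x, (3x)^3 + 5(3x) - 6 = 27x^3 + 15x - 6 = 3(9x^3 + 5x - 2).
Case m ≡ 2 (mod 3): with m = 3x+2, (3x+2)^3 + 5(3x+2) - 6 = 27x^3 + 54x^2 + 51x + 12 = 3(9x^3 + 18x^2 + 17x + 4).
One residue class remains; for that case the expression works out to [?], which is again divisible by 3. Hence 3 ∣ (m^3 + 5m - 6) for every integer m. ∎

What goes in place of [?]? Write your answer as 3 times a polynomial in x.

3(9x^3 + 9x^2 + 8x)

Only m ≡ 1 (mod 3) is unaccounted for. Put m = 3x+1:
(3x+1)^3 + 5(3x+1) - 6 expands to 27x^3 + 27x^2 + 24x,
and factoring out 3 leaves 3(9x^3 + 9x^2 + 8x).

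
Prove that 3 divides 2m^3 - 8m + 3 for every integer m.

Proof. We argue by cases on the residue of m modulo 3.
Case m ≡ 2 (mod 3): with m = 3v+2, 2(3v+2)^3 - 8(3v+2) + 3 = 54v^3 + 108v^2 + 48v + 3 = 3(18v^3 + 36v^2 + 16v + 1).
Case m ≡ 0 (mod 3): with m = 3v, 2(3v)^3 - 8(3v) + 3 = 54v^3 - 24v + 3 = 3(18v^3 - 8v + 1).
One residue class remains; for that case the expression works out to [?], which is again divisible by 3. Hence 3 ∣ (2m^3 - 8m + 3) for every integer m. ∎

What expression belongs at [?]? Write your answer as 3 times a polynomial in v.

The residues treated are {2, 0}, so the missing case is m ≡ 1 (mod 3); write m = 3v+1.
Then 2(3v+1)^3 - 8(3v+1) + 3 = 54v^3 + 54v^2 - 6v - 3 = 3(18v^3 + 18v^2 - 2v - 1).

3(18v^3 + 18v^2 - 2v - 1)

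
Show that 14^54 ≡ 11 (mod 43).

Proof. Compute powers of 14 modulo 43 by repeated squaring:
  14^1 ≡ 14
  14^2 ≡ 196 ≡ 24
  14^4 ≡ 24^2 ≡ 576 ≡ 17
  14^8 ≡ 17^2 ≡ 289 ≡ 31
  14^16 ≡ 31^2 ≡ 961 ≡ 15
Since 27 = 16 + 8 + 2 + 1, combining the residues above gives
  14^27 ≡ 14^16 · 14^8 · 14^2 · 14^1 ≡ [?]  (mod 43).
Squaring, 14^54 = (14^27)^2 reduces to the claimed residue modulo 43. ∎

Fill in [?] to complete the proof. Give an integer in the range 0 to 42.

21

14^16 · 14^8 · 14^2 · 14^1 ≡ 15 · 31 · 24 · 14 = 156240.
156240 mod 43 = 21, so 14^27 ≡ 21 (mod 43).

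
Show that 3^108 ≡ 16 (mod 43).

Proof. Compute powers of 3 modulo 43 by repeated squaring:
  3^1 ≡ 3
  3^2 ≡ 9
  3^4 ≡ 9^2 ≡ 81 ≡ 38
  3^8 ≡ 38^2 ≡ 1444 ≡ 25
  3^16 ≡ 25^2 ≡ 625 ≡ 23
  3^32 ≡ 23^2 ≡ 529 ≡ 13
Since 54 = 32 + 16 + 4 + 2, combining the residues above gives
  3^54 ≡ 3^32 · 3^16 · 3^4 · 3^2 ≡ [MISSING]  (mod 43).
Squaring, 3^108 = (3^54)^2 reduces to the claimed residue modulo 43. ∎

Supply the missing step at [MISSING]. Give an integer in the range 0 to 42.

4

Multiply the listed residues: 13 · 23 · 38 · 9 = 299 → 11362 → 102258.
Reducing modulo 43: 102258 = 2378·43 + 4, so 3^54 ≡ 4.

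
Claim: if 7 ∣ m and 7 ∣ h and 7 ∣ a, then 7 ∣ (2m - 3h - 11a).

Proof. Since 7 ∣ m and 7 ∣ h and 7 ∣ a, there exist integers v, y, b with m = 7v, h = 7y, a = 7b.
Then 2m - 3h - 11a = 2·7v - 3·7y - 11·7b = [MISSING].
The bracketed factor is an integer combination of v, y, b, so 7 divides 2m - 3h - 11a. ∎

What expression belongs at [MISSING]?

7(-11b + 2v - 3y)

Pull the common 7 out of every term: 2·7v - 3·7y - 11·7b = 7(-11b + 2v - 3y).
-11b + 2v - 3y is an integer, which exhibits the divisibility.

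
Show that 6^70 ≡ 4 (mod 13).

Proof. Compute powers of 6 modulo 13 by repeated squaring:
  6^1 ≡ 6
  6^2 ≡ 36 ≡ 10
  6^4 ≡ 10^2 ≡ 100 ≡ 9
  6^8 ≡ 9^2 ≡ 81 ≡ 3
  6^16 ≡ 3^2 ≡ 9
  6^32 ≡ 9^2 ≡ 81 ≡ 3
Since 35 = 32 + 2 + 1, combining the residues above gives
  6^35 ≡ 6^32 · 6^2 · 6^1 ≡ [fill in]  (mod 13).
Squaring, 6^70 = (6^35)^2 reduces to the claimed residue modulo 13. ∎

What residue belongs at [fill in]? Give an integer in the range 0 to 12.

11

Multiply the listed residues: 3 · 10 · 6 = 30 → 180.
Reducing modulo 13: 180 = 13·13 + 11, so 6^35 ≡ 11.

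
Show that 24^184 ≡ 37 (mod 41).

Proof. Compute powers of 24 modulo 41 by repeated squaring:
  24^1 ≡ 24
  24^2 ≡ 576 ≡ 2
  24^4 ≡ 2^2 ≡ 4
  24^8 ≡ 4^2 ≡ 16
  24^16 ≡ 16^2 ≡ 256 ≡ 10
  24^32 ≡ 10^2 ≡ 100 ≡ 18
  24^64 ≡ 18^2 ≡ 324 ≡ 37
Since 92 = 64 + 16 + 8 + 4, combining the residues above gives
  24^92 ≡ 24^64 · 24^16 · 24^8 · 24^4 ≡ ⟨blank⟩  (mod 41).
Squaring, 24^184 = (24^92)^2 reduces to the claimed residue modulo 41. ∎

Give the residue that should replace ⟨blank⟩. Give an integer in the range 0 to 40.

Multiply the listed residues: 37 · 10 · 16 · 4 = 370 → 5920 → 23680.
Reducing modulo 41: 23680 = 577·41 + 23, so 24^92 ≡ 23.

23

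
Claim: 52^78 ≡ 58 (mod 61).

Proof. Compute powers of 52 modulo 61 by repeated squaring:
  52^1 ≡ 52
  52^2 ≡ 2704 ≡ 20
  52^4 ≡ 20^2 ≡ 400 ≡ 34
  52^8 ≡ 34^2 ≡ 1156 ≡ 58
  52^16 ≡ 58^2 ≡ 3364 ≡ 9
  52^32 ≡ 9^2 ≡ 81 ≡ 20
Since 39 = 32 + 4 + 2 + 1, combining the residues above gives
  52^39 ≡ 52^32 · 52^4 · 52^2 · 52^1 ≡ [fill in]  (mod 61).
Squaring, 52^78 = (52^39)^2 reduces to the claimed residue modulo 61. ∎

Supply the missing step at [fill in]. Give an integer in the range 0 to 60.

Multiply the listed residues: 20 · 34 · 20 · 52 = 680 → 13600 → 707200.
Reducing modulo 61: 707200 = 11593·61 + 27, so 52^39 ≡ 27.

27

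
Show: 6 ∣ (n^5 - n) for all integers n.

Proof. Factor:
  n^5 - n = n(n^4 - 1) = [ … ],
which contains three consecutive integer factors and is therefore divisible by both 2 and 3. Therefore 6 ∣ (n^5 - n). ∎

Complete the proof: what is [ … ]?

(n - 1)n(n + 1)(n^2 + 1)

n^4 - 1 = (n^2 - 1)(n^2 + 1), and n^2 - 1 = (n-1)(n+1).
So n(n^4 - 1) = (n - 1)n(n + 1)(n^2 + 1).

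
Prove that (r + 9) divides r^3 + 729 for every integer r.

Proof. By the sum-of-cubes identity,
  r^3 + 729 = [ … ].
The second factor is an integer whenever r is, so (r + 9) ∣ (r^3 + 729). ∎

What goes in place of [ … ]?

(r + 9)(r^2 - 9r + 81)

Polynomial division of r^3 + 729 by r + 9 leaves remainder 0 and quotient r^2 - 9r + 81.
Hence r^3 + 729 = (r + 9)(r^2 - 9r + 81).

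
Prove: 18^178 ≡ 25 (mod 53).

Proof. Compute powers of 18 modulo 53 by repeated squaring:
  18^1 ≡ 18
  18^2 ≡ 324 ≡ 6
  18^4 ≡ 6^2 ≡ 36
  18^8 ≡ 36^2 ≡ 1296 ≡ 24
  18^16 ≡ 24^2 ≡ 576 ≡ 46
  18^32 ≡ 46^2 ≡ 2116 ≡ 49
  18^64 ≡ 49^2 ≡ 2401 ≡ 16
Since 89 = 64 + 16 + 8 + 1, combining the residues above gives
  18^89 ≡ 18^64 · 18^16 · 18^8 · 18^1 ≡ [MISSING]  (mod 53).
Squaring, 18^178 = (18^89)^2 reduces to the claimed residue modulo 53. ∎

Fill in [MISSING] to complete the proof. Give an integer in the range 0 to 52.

Multiply the listed residues: 16 · 46 · 24 · 18 = 736 → 17664 → 317952.
Reducing modulo 53: 317952 = 5999·53 + 5, so 18^89 ≡ 5.

5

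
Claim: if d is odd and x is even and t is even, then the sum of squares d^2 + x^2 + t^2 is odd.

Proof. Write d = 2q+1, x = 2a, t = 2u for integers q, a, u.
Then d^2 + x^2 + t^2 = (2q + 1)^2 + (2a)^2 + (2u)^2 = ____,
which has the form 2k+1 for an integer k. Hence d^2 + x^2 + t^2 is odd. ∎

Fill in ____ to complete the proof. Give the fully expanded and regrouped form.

2(2a^2 + 2q^2 + 2q + 2u^2) + 1

(2q + 1)^2 + (2a)^2 + (2u)^2 = 4a^2 + 4q^2 + 4q + 4u^2 + 1
= 2(2a^2 + 2q^2 + 2q + 2u^2) + 1.
Since 2a^2 + 2q^2 + 2q + 2u^2 is an integer, the sum of squares is of the form 2k+1 for an integer k.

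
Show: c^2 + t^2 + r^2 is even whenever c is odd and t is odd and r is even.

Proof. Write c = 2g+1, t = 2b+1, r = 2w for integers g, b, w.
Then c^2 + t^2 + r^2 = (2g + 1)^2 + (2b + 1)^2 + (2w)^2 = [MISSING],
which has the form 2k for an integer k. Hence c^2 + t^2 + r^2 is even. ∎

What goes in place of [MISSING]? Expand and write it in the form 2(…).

2(2b^2 + 2b + 2g^2 + 2g + 2w^2 + 1)

(2g + 1)^2 + (2b + 1)^2 + (2w)^2 = 4b^2 + 4b + 4g^2 + 4g + 4w^2 + 2
= 2(2b^2 + 2b + 2g^2 + 2g + 2w^2 + 1).
Since 2b^2 + 2b + 2g^2 + 2g + 2w^2 + 1 is an integer, the sum of squares is of the form 2k for an integer k.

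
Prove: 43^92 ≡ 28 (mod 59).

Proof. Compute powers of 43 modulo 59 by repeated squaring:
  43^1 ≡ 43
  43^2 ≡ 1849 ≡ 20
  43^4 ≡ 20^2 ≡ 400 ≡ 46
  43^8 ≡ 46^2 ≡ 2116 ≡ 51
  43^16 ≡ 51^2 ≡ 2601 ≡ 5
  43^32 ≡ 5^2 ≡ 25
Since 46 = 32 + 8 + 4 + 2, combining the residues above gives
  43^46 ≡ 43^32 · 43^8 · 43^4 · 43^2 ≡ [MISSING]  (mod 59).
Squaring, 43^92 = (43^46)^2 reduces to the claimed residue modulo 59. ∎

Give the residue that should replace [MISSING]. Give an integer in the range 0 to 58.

43^32 · 43^8 · 43^4 · 43^2 ≡ 25 · 51 · 46 · 20 = 1173000.
1173000 mod 59 = 21, so 43^46 ≡ 21 (mod 59).

21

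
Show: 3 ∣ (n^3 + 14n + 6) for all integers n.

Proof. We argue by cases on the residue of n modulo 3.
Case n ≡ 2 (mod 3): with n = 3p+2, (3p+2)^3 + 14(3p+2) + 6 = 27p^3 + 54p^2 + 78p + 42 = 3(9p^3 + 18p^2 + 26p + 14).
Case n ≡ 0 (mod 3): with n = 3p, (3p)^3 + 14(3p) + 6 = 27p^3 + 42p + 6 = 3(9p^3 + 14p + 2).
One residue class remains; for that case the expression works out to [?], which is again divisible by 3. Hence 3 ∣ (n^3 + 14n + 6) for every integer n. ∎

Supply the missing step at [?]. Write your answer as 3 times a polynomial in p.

3(9p^3 + 9p^2 + 17p + 7)

Only n ≡ 1 (mod 3) is unaccounted for. Put n = 3p+1:
(3p+1)^3 + 14(3p+1) + 6 expands to 27p^3 + 27p^2 + 51p + 21,
and factoring out 3 leaves 3(9p^3 + 9p^2 + 17p + 7).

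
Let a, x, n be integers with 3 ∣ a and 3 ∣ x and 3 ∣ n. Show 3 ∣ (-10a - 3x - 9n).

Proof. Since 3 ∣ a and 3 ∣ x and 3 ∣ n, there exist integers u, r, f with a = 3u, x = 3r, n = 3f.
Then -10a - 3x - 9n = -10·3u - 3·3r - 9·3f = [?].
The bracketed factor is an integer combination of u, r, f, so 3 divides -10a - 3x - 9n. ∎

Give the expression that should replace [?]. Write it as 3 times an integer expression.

3(-9f - 3r - 10u)

Each term has a factor of 3: -10·3u - 3·3r - 9·3f = 3·(-9f - 3r - 10u).
Since -9f - 3r - 10u is an integer, 3 ∣ (-10a - 3x - 9n).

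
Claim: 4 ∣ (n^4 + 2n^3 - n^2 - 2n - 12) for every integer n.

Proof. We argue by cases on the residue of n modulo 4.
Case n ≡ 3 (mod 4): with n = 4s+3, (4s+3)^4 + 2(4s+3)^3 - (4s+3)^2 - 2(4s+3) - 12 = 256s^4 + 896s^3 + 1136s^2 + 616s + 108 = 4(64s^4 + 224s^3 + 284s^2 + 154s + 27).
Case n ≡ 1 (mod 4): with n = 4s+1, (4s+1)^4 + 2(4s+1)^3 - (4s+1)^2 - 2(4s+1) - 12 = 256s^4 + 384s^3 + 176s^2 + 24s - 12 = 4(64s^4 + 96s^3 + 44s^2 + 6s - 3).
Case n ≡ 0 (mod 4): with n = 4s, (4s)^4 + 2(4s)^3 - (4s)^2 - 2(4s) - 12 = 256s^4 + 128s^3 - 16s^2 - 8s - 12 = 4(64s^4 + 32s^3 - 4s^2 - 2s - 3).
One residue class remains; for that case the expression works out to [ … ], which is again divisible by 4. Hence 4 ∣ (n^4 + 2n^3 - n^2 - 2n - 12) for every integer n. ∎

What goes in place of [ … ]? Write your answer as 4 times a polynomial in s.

4(64s^4 + 160s^3 + 140s^2 + 50s + 3)

The residues treated are {3, 1, 0}, so the missing case is n ≡ 2 (mod 4); write n = 4s+2.
Then (4s+2)^4 + 2(4s+2)^3 - (4s+2)^2 - 2(4s+2) - 12 = 256s^4 + 640s^3 + 560s^2 + 200s + 12 = 4(64s^4 + 160s^3 + 140s^2 + 50s + 3).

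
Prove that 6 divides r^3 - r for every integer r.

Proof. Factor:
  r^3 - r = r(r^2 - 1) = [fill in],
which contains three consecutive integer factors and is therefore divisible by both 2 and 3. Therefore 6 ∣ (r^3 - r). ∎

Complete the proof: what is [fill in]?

r(r^2 - 1) = r(r - 1)(r + 1) = (r - 1)r(r + 1).
These three factors are consecutive integers, so their product is divisible by 6.

(r - 1)r(r + 1)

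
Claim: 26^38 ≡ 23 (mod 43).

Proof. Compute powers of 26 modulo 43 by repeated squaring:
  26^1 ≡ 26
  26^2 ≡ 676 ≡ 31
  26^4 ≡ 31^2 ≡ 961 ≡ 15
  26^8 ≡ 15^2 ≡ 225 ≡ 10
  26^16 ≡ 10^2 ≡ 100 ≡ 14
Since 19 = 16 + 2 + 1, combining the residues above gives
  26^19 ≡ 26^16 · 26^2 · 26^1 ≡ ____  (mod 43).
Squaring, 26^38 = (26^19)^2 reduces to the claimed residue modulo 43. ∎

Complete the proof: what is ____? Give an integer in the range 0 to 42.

26^16 · 26^2 · 26^1 ≡ 14 · 31 · 26 = 11284.
11284 mod 43 = 18, so 26^19 ≡ 18 (mod 43).

18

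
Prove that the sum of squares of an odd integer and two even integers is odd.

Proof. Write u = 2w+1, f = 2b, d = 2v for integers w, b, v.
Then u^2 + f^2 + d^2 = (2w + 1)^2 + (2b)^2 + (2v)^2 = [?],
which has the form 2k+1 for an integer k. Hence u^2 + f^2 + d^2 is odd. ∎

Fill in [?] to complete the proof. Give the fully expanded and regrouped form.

(2w + 1)^2 + (2b)^2 + (2v)^2 = 4b^2 + 4v^2 + 4w^2 + 4w + 1
= 2(2b^2 + 2v^2 + 2w^2 + 2w) + 1.
Since 2b^2 + 2v^2 + 2w^2 + 2w is an integer, the sum of squares is of the form 2k+1 for an integer k.

2(2b^2 + 2v^2 + 2w^2 + 2w) + 1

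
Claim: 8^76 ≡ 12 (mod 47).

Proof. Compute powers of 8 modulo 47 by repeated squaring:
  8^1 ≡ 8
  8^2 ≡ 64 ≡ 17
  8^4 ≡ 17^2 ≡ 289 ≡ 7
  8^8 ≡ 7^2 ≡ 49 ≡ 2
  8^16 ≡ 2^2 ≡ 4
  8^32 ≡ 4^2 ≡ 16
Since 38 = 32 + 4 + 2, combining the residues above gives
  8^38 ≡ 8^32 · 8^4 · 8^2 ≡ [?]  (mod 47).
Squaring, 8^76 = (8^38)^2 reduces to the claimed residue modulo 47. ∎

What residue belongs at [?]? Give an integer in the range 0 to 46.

8^32 · 8^4 · 8^2 ≡ 16 · 7 · 17 = 1904.
1904 mod 47 = 24, so 8^38 ≡ 24 (mod 47).

24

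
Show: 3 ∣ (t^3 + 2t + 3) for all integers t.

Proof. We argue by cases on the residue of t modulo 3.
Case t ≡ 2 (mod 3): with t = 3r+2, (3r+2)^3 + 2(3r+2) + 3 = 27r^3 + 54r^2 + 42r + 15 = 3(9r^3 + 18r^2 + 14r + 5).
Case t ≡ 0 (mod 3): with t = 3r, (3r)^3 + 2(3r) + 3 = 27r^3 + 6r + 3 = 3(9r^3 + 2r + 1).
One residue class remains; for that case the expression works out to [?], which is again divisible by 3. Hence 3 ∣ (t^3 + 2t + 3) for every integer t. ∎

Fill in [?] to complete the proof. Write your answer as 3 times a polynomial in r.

3(9r^3 + 9r^2 + 5r + 2)

The residues treated are {2, 0}, so the missing case is t ≡ 1 (mod 3); write t = 3r+1.
Then (3r+1)^3 + 2(3r+1) + 3 = 27r^3 + 27r^2 + 15r + 6 = 3(9r^3 + 9r^2 + 5r + 2).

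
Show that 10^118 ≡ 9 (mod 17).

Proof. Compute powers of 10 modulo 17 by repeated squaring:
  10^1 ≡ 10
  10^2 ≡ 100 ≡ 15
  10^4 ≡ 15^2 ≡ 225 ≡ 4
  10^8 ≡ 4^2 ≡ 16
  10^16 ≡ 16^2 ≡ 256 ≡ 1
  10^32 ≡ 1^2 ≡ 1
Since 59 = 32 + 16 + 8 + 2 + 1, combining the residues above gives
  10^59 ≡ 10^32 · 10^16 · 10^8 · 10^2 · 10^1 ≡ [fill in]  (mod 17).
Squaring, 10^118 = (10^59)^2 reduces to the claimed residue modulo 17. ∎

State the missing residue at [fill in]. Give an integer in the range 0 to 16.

3

Multiply the listed residues: 1 · 1 · 16 · 15 · 10 = 1 → 16 → 240 → 2400.
Reducing modulo 17: 2400 = 141·17 + 3, so 10^59 ≡ 3.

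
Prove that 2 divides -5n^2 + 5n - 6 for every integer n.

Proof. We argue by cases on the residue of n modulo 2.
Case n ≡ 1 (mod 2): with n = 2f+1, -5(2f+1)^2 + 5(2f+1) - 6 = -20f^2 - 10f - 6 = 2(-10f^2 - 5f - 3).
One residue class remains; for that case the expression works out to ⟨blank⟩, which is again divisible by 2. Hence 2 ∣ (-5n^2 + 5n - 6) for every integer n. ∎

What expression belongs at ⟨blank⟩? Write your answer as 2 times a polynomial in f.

2(-10f^2 + 5f - 3)

The residues treated are {1}, so the missing case is n ≡ 0 (mod 2); write n = 2f.
Then -5(2f)^2 + 5(2f) - 6 = -20f^2 + 10f - 6 = 2(-10f^2 + 5f - 3).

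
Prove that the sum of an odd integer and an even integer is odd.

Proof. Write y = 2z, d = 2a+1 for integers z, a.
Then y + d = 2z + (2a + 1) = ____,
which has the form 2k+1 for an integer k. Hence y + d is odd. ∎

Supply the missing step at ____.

2(a + z) + 1

2z + (2a + 1) = 2a + 2z + 1
= 2(a + z) + 1.
Since a + z is an integer, the sum is of the form 2k+1 for an integer k.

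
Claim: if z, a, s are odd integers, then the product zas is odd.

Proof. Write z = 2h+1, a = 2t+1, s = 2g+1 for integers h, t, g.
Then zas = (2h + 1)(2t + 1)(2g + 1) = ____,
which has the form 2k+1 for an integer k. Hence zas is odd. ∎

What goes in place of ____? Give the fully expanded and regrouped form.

2(4ght + 2gh + 2gt + g + 2ht + h + t) + 1

(2h + 1)(2t + 1)(2g + 1) = 8ght + 4gh + 4gt + 2g + 4ht + 2h + 2t + 1
= 2(4ght + 2gh + 2gt + g + 2ht + h + t) + 1.
Since 4ght + 2gh + 2gt + g + 2ht + h + t is an integer, the product is of the form 2k+1 for an integer k.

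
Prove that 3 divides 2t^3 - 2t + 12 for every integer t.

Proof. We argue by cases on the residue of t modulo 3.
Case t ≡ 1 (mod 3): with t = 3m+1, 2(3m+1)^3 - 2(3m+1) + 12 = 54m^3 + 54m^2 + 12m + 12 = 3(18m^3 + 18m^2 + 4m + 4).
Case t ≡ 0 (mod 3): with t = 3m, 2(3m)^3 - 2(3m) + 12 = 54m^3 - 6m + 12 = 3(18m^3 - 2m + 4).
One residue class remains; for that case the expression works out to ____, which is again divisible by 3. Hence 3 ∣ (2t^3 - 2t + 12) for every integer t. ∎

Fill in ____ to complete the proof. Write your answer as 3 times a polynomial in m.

Only t ≡ 2 (mod 3) is unaccounted for. Put t = 3m+2:
2(3m+2)^3 - 2(3m+2) + 12 expands to 54m^3 + 108m^2 + 66m + 24,
and factoring out 3 leaves 3(18m^3 + 36m^2 + 22m + 8).

3(18m^3 + 36m^2 + 22m + 8)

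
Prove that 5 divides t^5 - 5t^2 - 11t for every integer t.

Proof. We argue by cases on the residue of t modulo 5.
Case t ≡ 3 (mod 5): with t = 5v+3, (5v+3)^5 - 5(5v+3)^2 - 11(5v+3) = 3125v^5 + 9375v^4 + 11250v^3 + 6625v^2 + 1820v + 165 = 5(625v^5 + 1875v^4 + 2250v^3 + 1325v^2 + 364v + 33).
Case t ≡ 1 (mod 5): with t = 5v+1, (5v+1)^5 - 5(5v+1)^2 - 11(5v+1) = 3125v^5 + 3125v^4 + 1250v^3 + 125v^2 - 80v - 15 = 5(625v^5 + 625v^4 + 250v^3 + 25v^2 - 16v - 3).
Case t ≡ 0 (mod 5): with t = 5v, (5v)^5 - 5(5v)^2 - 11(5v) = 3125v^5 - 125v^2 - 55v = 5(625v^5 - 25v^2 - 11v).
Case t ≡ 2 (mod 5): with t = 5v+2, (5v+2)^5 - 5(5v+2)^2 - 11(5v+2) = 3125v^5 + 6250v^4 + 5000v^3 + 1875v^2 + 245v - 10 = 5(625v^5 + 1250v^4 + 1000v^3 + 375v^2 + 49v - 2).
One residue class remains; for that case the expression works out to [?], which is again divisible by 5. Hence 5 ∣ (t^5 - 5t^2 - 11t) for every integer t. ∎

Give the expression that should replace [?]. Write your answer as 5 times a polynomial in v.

5(625v^5 + 2500v^4 + 4000v^3 + 3175v^2 + 1229v + 180)

Only t ≡ 4 (mod 5) is unaccounted for. Put t = 5v+4:
(5v+4)^5 - 5(5v+4)^2 - 11(5v+4) expands to 3125v^5 + 12500v^4 + 20000v^3 + 15875v^2 + 6145v + 900,
and factoring out 5 leaves 5(625v^5 + 2500v^4 + 4000v^3 + 3175v^2 + 1229v + 180).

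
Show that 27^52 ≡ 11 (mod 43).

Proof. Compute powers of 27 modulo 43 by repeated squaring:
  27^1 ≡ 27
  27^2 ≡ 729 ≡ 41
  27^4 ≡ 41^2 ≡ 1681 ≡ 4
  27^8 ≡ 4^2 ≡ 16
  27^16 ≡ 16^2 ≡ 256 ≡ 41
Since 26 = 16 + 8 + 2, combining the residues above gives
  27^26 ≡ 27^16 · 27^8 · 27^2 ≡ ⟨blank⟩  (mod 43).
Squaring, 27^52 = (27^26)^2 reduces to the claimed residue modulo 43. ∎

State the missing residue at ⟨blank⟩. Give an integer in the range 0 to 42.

27^16 · 27^8 · 27^2 ≡ 41 · 16 · 41 = 26896.
26896 mod 43 = 21, so 27^26 ≡ 21 (mod 43).

21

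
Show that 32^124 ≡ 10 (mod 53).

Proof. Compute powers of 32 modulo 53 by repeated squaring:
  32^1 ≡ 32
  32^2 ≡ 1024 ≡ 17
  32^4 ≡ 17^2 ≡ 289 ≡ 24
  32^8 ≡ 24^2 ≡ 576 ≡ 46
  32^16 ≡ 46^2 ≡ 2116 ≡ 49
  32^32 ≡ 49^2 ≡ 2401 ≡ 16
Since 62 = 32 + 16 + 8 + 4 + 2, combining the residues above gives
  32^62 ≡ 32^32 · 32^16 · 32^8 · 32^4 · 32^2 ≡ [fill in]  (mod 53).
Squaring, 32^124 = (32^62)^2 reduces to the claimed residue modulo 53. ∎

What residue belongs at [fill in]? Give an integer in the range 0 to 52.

32^32 · 32^16 · 32^8 · 32^4 · 32^2 ≡ 16 · 49 · 46 · 24 · 17 = 14714112.
14714112 mod 53 = 40, so 32^62 ≡ 40 (mod 53).

40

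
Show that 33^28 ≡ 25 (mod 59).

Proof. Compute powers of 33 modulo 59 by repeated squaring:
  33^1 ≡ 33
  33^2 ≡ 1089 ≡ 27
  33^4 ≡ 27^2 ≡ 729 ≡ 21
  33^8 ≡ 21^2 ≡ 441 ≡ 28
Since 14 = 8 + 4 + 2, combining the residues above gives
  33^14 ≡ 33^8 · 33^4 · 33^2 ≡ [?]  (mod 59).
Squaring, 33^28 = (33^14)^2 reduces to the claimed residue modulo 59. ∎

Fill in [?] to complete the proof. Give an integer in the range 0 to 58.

5

Multiply the listed residues: 28 · 21 · 27 = 588 → 15876.
Reducing modulo 59: 15876 = 269·59 + 5, so 33^14 ≡ 5.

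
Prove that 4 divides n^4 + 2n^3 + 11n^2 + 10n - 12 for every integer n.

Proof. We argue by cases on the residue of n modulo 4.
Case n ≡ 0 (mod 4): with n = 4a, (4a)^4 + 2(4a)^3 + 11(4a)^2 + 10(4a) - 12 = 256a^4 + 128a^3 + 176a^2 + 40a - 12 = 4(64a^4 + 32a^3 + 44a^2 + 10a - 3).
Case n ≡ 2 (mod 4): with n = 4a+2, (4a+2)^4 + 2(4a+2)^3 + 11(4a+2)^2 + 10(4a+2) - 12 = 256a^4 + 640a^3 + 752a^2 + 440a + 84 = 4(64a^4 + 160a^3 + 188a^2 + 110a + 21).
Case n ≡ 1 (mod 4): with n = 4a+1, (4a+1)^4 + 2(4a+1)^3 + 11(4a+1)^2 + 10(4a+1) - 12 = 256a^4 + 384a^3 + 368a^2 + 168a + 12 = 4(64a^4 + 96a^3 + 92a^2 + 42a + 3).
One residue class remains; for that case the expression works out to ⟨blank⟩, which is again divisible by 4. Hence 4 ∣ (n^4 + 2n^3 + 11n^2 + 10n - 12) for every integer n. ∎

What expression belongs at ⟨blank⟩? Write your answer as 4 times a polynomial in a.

4(64a^4 + 224a^3 + 332a^2 + 238a + 63)

Only n ≡ 3 (mod 4) is unaccounted for. Put n = 4a+3:
(4a+3)^4 + 2(4a+3)^3 + 11(4a+3)^2 + 10(4a+3) - 12 expands to 256a^4 + 896a^3 + 1328a^2 + 952a + 252,
and factoring out 4 leaves 4(64a^4 + 224a^3 + 332a^2 + 238a + 63).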